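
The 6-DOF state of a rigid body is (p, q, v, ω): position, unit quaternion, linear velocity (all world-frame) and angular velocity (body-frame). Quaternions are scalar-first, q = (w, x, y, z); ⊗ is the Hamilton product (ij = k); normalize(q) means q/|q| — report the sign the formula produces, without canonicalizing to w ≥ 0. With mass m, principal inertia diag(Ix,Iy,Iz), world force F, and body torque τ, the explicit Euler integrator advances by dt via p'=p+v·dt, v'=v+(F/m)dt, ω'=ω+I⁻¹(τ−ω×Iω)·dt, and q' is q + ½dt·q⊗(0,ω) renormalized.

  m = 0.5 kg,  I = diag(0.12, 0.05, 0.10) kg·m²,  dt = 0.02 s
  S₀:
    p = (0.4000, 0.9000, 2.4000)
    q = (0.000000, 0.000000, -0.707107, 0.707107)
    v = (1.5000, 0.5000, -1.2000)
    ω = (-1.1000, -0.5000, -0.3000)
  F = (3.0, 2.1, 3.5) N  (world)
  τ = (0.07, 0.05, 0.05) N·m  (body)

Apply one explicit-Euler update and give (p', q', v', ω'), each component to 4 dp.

p' = (0.4300, 0.9100, 2.3760)
q' = (-0.0014, 0.0057, -0.7148, 0.6993)
v' = (1.6200, 0.5840, -1.0600)
ω' = (-1.0896, -0.4826, -0.2823)

p + v·dt = (0.4300, 0.9100, 2.3760)
v' = v + a·dt = (1.6200, 0.5840, -1.0600)
precession coupling ω×(Iω) = (0.0075, 0.0066, -0.0385)
angular accel α = (0.5208, 0.8680, 0.8850)
new body rate ω' = (-1.0896, -0.4826, -0.2823)
Hamilton product q⊗(0,ω) = (-0.1414214, 0.5656856, -0.7778177, -0.7778177)
q + ½dt·q⊗(0,ω), renormalized = (-0.0014, 0.0057, -0.7148, 0.6993)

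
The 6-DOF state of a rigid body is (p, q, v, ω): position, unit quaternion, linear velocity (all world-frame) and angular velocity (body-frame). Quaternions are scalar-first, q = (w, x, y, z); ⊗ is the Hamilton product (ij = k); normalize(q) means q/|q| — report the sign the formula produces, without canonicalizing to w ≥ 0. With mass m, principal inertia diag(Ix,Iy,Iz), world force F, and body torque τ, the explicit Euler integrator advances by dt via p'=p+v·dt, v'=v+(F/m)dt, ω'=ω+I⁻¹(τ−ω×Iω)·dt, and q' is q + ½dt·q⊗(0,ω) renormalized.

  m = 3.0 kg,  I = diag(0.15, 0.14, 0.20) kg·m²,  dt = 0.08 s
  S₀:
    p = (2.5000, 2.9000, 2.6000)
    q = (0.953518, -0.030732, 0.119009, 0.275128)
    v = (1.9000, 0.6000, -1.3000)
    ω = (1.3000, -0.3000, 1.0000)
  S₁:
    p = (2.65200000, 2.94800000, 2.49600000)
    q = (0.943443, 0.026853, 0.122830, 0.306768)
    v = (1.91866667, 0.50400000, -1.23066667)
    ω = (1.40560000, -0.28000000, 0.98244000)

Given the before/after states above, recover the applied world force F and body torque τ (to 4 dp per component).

F = (0.7000, -3.6000, 2.6000)
τ = (0.1800, -0.0300, -0.0400)

rate change Δω = (0.10560000, 0.02000000, -0.01756000)
gyro term ω₀×Iω₀ = (-0.0180, -0.0650, 0.0039)
I·α + gyro = (0.1800, -0.0300, -0.0400)
Δv = v₁−v₀ = (0.01866667, -0.09600000, 0.06933333)
applied force F = (0.7000, -3.6000, 2.6000)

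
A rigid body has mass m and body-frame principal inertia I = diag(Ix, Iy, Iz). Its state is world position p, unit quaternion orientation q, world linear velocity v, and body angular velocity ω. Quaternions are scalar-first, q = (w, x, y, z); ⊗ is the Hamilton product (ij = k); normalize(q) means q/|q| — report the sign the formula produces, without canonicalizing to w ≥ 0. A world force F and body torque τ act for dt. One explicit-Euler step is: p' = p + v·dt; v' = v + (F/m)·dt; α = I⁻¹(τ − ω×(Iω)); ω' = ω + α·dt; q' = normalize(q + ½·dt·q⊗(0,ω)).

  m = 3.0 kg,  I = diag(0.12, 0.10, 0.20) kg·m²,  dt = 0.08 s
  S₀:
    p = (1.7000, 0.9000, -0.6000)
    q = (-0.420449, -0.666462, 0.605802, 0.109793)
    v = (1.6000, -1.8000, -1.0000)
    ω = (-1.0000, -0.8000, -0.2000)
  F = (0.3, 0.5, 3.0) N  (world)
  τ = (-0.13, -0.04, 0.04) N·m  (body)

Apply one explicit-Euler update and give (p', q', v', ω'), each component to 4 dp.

a = F/m = (0.1000, 0.1667, 1.0000)
p' = p + v·dt = (1.8280, 0.7560, -0.6800)
new velocity v' = (1.6080, -1.7867, -0.9200)
α = I⁻¹(τ − ω×Iω) = (-1.2167, -0.2400, 0.2800)
new body rate ω' = (-1.0973, -0.8192, -0.1776)
q⊗(0,ω) = (-0.1598618, 0.3871230, 0.0932738, 1.2230614)
q + ½dt·q⊗(0,ω), renormalized = (-0.4263, -0.6501, 0.6087, 0.1585)

p' = (1.8280, 0.7560, -0.6800)
q' = (-0.4263, -0.6501, 0.6087, 0.1585)
v' = (1.6080, -1.7867, -0.9200)
ω' = (-1.0973, -0.8192, -0.1776)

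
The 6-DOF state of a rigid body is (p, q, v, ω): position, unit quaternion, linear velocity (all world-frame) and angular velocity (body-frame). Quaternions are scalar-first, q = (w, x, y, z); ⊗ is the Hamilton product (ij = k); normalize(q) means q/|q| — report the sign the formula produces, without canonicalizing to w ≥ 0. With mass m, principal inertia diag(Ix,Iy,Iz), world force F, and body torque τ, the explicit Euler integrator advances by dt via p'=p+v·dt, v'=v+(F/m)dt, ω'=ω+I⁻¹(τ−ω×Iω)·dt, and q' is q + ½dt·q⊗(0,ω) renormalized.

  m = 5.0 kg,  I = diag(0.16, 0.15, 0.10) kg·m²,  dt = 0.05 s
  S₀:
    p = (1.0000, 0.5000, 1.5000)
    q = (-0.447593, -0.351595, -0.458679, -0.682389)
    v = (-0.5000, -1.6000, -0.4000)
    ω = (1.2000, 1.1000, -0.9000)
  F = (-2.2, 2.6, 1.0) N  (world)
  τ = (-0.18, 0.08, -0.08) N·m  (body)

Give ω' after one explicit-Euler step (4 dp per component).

precession coupling ω×(Iω) = (0.0495, -0.0648, -0.0132)
(τ − ω×Iω)/I = (-1.4344, 0.9653, -0.6680)
new body rate ω' = (1.1283, 1.1483, -0.9334)

ω' = (1.1283, 1.1483, -0.9334)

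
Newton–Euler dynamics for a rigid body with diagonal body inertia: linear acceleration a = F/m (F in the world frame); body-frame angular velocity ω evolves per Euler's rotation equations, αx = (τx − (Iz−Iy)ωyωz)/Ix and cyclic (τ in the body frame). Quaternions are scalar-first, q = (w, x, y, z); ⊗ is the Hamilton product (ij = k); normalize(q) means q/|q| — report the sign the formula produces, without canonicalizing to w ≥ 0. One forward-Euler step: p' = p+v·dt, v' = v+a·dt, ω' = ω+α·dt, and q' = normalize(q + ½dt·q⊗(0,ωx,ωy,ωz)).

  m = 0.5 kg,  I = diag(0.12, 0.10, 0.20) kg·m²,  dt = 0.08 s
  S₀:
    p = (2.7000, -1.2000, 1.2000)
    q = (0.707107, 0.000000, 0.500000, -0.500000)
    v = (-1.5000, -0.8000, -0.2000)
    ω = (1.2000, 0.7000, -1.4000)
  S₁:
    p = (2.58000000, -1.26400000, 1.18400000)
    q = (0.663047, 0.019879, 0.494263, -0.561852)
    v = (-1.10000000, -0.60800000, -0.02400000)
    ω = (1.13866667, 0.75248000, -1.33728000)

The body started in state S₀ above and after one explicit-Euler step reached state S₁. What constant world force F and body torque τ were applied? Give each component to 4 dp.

F = (2.5000, 1.2000, 1.1000)
τ = (-0.1900, 0.2000, 0.1400)

Δv = v₁−v₀ = (0.40000000, 0.19200000, 0.17600000)
F = m·Δv/dt = (2.5000, 1.2000, 1.1000)
rate change Δω = (-0.06133333, 0.05248000, 0.06272000)
ω₀×(Iω₀) = (-0.0980, 0.1344, -0.0168)
τ = I·(Δω/dt) + ω₀×(Iω₀) = (-0.1900, 0.2000, 0.1400)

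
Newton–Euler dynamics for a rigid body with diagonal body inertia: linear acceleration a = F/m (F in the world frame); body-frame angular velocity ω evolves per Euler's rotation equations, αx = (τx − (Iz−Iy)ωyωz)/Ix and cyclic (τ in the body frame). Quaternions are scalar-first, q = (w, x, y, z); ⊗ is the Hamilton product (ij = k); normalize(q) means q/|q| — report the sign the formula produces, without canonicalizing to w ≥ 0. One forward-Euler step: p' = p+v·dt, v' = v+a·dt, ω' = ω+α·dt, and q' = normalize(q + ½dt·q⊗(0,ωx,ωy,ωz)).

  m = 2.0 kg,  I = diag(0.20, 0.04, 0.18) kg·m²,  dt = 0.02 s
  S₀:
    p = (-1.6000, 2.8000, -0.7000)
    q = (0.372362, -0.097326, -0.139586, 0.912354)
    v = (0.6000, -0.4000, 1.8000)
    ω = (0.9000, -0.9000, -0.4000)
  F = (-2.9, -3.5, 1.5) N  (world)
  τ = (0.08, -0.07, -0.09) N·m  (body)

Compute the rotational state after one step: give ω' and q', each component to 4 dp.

ω' = (0.9030, -0.9314, -0.4244)
q' = (0.3756, -0.0852, -0.1351, 0.9129)

(τ − ω×Iω)/I = (0.1480, -1.5700, -1.2200)
new body rate ω' = (0.9030, -0.9314, -0.4244)
Hamilton product q⊗(0,ω) = (0.3269076, 1.2120788, 0.4470624, 0.0642760)
q' = normalize(q + ½dt·q⊗(0,ω)) = (0.3756, -0.0852, -0.1351, 0.9129)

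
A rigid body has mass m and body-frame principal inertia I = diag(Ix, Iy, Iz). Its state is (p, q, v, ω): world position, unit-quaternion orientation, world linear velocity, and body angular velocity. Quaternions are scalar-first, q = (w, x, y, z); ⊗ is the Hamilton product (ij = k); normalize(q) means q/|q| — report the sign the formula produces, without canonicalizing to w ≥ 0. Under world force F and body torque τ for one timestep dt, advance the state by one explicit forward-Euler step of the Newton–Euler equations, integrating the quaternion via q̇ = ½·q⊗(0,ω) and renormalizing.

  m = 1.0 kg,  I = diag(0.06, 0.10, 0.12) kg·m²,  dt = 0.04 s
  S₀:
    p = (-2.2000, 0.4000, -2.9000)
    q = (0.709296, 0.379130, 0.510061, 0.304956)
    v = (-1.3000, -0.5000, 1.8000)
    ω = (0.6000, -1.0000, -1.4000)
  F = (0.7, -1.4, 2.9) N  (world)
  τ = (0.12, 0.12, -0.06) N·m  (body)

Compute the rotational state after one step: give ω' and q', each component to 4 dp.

ω' = (0.6613, -0.9722, -1.4120)
q' = (0.7230, 0.3792, 0.5098, 0.2712)

angular accel α = (1.5333, 0.6960, -0.3000)
ω + α·dt = (0.6613, -0.9722, -1.4120)
Hamilton product q⊗(0,ω) = (0.7095214, 0.0164482, 0.0044596, -1.6781810)
q' = normalize(q + ½dt·q⊗(0,ω)) = (0.7230, 0.3792, 0.5098, 0.2712)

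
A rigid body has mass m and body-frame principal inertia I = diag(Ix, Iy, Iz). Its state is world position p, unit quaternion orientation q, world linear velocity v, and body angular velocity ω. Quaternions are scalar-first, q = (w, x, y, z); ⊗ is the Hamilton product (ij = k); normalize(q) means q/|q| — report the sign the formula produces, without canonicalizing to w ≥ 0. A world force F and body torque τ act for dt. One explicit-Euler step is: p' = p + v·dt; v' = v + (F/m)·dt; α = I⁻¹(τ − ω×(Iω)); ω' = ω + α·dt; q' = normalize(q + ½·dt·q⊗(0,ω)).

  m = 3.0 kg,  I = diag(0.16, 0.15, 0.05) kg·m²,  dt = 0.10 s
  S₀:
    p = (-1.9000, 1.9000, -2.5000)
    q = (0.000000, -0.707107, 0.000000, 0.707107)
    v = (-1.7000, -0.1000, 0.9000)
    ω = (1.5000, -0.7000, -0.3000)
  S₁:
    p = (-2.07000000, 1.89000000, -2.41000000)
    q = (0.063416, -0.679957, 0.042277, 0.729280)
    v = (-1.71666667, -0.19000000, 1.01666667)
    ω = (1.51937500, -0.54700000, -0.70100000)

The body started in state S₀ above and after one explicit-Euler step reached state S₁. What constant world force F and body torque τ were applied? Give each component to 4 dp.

velocity change Δv = (-0.01666667, -0.09000000, 0.11666667)
m·(v₁−v₀)/dt = (-0.5000, -2.7000, 3.5000)
Δω = ω₁−ω₀ = (0.01937500, 0.15300000, -0.40100000)
precession coupling = (-0.0210, -0.0495, 0.0105)
applied torque τ = (0.0100, 0.1800, -0.1900)

F = (-0.5000, -2.7000, 3.5000)
τ = (0.0100, 0.1800, -0.1900)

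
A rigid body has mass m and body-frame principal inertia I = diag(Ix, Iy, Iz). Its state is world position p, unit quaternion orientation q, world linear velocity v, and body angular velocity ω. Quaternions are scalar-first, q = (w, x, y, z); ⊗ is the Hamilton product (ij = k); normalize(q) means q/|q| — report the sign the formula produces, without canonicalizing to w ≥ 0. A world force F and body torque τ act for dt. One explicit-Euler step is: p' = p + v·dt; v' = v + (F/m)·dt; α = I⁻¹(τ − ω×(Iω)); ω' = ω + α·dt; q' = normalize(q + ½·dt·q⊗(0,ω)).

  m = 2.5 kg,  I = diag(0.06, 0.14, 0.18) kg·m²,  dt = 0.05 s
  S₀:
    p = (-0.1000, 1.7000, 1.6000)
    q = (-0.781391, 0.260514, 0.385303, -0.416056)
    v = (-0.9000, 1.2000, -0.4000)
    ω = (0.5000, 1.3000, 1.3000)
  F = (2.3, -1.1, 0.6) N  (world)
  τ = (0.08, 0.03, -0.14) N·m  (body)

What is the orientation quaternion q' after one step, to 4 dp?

q' = (-0.7828, 0.2765, 0.3458, -0.4373)

Hamilton product q⊗(0,ω) = (-0.0902781, 0.6510712, -1.5625045, -0.8697916)
q' = normalize(q + ½dt·q⊗(0,ω)) = (-0.7828, 0.2765, 0.3458, -0.4373)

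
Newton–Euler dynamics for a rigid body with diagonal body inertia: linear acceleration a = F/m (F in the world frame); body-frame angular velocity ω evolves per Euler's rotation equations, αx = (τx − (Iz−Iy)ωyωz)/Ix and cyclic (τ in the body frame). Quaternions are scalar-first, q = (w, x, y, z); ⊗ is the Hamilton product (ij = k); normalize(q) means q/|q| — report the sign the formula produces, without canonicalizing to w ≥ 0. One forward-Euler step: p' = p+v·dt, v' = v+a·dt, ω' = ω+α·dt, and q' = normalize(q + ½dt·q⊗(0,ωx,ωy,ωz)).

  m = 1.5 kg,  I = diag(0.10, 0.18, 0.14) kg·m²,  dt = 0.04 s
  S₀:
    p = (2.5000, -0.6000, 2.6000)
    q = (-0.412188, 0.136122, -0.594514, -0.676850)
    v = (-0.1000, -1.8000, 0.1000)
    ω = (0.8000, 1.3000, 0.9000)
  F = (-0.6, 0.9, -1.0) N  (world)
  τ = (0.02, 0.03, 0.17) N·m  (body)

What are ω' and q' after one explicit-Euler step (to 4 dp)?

ω' = (0.8267, 1.3131, 0.9248)
q' = (-0.3865, 0.1363, -0.6181, -0.6708)

gyro term ω×Iω = (-0.0468, -0.0288, 0.0832)
angular accel α = (0.6680, 0.3267, 0.6200)
ω' = ω + α·dt = (0.8267, 1.3131, 0.9248)
q⊗(0,ω) = (1.2731356, 0.0150920, -1.1998342, 0.2816006)
q + ½dt·q⊗(0,ω), renormalized = (-0.3865, 0.1363, -0.6181, -0.6708)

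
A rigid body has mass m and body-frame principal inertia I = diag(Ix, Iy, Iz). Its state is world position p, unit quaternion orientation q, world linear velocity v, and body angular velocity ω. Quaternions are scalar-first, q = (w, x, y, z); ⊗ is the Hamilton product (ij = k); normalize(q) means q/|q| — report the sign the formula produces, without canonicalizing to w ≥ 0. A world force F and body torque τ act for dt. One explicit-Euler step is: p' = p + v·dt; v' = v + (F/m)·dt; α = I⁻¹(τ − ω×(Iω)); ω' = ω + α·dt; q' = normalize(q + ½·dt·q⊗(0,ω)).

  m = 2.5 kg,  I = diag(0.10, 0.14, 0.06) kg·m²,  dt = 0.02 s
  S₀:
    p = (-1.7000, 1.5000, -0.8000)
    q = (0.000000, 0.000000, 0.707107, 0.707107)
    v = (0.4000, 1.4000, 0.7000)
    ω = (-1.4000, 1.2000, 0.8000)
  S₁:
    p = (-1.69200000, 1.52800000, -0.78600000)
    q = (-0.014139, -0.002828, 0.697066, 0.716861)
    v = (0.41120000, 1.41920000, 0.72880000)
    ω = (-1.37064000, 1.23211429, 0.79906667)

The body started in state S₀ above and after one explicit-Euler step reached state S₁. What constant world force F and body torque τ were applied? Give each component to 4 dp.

ω₁ − ω₀ = (0.02936000, 0.03211429, -0.00093333)
ω₀×(Iω₀) = (-0.0768, -0.0448, -0.0672)
I·α + gyro = (0.0700, 0.1800, -0.0700)
v₁ − v₀ = (0.01120000, 0.01920000, 0.02880000)
F = m·Δv/dt = (1.4000, 2.4000, 3.6000)

F = (1.4000, 2.4000, 3.6000)
τ = (0.0700, 0.1800, -0.0700)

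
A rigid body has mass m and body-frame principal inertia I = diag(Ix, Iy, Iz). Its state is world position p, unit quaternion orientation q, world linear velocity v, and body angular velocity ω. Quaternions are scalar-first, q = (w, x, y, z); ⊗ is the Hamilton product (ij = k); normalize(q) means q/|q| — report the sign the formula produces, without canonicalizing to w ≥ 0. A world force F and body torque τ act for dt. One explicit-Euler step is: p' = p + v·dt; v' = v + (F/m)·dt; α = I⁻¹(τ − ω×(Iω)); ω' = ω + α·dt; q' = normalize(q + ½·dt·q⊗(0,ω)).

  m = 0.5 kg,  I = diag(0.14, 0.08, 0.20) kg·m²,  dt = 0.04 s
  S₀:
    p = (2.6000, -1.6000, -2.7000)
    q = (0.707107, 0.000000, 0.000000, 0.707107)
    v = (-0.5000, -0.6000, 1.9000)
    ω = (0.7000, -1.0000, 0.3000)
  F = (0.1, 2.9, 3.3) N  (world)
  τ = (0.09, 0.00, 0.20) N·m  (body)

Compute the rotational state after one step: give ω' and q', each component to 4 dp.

α = I⁻¹(τ − ω×Iω) = (0.9000, 0.1575, 0.7900)
ω' = ω + α·dt = (0.7360, -0.9937, 0.3316)
Hamilton product q⊗(0,ω) = (-0.2121321, 1.2020819, -0.2121321, 0.2121321)
q + ½dt·q⊗(0,ω), renormalized = (0.7026, 0.0240, -0.0042, 0.7111)

ω' = (0.7360, -0.9937, 0.3316)
q' = (0.7026, 0.0240, -0.0042, 0.7111)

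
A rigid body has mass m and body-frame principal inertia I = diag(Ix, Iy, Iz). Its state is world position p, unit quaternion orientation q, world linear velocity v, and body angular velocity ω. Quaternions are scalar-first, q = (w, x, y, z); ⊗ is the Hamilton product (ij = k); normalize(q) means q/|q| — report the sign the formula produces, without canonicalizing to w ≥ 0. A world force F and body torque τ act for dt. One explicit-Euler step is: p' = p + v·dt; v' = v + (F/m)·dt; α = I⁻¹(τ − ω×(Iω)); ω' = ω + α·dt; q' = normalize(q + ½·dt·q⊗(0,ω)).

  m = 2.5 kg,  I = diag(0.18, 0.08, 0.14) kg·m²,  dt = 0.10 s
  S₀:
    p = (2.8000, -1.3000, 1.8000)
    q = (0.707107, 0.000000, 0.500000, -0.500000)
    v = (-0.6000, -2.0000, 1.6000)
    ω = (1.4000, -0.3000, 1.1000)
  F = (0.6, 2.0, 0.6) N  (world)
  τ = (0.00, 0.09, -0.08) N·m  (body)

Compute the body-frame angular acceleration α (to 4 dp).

α = (0.1100, 0.3550, -0.8714)

ω×(Iω) gyroscopic = (-0.0198, 0.0616, 0.0420)
angular accel α = (0.1100, 0.3550, -0.8714)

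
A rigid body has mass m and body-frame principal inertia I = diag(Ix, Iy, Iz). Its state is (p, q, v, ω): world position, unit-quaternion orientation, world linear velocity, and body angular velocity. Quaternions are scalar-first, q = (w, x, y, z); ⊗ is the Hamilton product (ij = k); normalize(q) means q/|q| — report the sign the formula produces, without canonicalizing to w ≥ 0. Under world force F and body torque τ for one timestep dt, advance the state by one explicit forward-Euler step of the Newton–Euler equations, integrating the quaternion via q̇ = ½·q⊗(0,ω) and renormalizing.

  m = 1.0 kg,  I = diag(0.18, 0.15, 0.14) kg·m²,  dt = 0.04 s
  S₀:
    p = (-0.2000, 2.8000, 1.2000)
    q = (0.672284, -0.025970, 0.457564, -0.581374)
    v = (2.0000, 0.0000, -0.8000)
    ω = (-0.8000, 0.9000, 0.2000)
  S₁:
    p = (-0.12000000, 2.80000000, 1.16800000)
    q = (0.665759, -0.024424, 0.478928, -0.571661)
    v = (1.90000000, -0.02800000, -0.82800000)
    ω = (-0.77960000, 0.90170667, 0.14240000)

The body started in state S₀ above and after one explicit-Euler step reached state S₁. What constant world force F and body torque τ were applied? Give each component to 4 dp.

F = (-2.5000, -0.7000, -0.7000)
τ = (0.0900, 0.0000, -0.1800)

v₁ − v₀ = (-0.10000000, -0.02800000, -0.02800000)
applied force F = (-2.5000, -0.7000, -0.7000)
rate change Δω = (0.02040000, 0.00170667, -0.05760000)
precession coupling = (-0.0018, -0.0064, 0.0216)
τ = I·(Δω/dt) + ω₀×(Iω₀) = (0.0900, 0.0000, -0.1800)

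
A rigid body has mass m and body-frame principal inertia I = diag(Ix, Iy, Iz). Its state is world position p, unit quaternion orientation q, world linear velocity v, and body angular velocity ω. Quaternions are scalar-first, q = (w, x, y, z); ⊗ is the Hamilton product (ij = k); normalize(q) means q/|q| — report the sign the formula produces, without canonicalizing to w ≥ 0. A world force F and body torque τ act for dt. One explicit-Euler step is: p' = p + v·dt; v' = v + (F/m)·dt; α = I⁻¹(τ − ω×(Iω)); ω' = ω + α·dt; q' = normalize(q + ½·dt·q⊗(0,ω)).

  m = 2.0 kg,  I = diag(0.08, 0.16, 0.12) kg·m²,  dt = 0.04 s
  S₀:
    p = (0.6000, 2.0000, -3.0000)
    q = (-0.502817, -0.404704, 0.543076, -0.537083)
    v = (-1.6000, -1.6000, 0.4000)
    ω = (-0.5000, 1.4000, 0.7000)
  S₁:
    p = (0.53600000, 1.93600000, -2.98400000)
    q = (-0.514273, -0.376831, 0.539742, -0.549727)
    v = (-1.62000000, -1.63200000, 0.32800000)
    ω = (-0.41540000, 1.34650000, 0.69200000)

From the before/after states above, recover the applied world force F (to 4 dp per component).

Δv = v₁−v₀ = (-0.02000000, -0.03200000, -0.07200000)
applied force F = (-1.0000, -1.6000, -3.6000)

F = (-1.0000, -1.6000, -3.6000)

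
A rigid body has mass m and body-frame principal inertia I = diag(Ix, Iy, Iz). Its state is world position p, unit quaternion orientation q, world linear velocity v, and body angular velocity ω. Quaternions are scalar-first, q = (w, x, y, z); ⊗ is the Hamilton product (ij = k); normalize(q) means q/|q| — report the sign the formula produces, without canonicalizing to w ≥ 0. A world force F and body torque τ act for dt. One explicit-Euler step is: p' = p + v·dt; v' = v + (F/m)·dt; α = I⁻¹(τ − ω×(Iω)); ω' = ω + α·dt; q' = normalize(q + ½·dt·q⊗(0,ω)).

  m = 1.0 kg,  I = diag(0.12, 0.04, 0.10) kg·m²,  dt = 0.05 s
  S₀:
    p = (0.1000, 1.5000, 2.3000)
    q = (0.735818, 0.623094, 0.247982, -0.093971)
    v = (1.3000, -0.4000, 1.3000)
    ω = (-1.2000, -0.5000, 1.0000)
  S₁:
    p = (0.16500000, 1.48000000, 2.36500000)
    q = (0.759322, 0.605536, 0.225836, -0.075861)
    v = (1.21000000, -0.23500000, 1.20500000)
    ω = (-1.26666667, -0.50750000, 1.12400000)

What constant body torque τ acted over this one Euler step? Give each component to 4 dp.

Δω = ω₁−ω₀ = (-0.06666667, -0.00750000, 0.12400000)
τ = I·(Δω/dt) + ω₀×(Iω₀) = (-0.1900, -0.0300, 0.2000)

τ = (-0.1900, -0.0300, 0.2000)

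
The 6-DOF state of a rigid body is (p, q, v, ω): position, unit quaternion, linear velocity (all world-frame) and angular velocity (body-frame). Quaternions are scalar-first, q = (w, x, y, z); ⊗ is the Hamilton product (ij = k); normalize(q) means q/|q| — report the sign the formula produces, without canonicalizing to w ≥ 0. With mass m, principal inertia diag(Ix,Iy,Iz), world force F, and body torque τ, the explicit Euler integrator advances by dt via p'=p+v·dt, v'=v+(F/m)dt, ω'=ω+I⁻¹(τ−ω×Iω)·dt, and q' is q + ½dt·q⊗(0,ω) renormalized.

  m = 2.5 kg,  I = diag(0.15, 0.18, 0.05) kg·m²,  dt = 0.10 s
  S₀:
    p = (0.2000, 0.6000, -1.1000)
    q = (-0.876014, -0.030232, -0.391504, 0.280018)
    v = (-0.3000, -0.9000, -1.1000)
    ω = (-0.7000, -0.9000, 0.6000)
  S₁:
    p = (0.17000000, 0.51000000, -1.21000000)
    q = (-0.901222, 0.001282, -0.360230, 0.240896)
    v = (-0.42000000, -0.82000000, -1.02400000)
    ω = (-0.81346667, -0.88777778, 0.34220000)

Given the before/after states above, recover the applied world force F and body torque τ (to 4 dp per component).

v₁ − v₀ = (-0.12000000, 0.08000000, 0.07600000)
m·(v₁−v₀)/dt = (-3.0000, 2.0000, 1.9000)
ω₁ − ω₀ = (-0.11346667, 0.01222222, -0.25780000)
gyro term ω₀×Iω₀ = (0.0702, -0.0420, 0.0189)
I·α + gyro = (-0.1000, -0.0200, -0.1100)

F = (-3.0000, 2.0000, 1.9000)
τ = (-0.1000, -0.0200, -0.1100)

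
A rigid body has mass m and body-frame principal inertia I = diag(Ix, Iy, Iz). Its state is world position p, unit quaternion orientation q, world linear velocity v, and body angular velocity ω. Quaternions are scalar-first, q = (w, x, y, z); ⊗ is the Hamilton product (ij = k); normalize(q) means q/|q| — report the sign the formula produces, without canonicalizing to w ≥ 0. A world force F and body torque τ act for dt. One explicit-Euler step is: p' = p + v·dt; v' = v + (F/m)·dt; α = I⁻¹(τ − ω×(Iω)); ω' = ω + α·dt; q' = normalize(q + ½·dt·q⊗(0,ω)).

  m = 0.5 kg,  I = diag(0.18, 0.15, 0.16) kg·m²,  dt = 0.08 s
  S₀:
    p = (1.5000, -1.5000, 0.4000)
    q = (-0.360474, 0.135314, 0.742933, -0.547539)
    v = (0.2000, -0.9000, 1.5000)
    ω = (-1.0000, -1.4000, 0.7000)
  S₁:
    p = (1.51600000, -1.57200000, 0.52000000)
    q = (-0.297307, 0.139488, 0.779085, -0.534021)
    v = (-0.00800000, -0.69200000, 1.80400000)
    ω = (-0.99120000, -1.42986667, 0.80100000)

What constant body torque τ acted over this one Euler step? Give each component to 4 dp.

rate change Δω = (0.00880000, -0.02986667, 0.10100000)
gyro term ω₀×Iω₀ = (-0.0098, -0.0140, -0.0420)
τ = I·(Δω/dt) + ω₀×(Iω₀) = (0.0100, -0.0700, 0.1600)

τ = (0.0100, -0.0700, 0.1600)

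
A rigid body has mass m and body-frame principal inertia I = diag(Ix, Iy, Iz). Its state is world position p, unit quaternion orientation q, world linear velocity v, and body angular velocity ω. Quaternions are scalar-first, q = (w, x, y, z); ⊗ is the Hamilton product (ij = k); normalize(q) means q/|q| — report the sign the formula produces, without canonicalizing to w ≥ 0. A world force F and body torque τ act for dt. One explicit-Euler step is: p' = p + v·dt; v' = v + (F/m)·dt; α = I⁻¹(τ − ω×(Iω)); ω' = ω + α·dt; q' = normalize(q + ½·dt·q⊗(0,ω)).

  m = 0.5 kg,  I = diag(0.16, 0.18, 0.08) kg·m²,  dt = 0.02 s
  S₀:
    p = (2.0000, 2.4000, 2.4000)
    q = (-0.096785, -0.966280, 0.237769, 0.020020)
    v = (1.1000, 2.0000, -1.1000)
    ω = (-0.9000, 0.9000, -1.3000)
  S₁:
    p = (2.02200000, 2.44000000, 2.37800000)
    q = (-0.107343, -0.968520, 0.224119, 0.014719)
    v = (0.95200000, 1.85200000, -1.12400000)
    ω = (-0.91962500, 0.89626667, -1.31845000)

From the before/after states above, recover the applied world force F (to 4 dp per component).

F = (-3.7000, -3.7000, -0.6000)

velocity change Δv = (-0.14800000, -0.14800000, -0.02400000)
m·(v₁−v₀)/dt = (-3.7000, -3.7000, -0.6000)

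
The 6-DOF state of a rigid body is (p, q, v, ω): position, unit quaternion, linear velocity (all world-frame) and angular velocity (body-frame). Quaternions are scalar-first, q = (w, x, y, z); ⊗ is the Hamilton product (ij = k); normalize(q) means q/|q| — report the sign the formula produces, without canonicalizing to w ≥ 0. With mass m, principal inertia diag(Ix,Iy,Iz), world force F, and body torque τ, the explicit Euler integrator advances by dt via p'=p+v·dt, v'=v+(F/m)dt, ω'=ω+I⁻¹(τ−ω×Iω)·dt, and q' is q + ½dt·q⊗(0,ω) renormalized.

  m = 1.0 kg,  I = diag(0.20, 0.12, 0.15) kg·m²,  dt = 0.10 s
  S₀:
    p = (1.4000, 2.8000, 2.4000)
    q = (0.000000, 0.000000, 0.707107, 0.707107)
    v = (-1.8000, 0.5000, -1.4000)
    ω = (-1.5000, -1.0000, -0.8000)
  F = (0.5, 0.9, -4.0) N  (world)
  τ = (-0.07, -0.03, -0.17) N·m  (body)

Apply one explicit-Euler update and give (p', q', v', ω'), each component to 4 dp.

p' = (1.2200, 2.8500, 2.2600)
q' = (0.0633, 0.0070, 0.6509, 0.7565)
v' = (-1.7500, 0.5900, -1.8000)
ω' = (-1.5470, -1.0750, -0.8333)

precession coupling ω×(Iω) = (0.0240, 0.0600, -0.1200)
angular accel α = (-0.4700, -0.7500, -0.3333)
ω' = ω + α·dt = (-1.5470, -1.0750, -0.8333)
Hamilton product q⊗(0,ω) = (1.2727926, 0.1414214, -1.0606605, 1.0606605)
q + ½dt·q⊗(0,ω), renormalized = (0.0633, 0.0070, 0.6509, 0.7565)
a = (0.5000, 0.9000, -4.0000)
p' = p + v·dt = (1.2200, 2.8500, 2.2600)
new velocity v' = (-1.7500, 0.5900, -1.8000)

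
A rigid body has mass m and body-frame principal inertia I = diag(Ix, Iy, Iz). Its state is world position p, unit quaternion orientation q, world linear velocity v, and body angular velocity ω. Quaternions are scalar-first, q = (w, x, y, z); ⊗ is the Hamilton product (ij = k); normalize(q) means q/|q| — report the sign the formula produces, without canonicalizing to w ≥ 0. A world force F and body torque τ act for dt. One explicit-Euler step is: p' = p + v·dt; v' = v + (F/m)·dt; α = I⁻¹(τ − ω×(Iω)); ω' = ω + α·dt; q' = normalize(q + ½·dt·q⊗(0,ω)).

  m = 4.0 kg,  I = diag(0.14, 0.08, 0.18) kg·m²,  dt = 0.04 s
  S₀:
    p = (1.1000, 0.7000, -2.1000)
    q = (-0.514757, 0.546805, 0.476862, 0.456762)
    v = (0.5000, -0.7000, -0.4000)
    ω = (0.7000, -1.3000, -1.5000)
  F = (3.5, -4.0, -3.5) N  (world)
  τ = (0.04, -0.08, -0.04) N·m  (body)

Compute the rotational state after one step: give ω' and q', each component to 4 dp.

precession coupling ω×(Iω) = (0.1950, 0.0420, 0.0546)
angular accel α = (-1.1071, -1.5250, -0.5256)
ω' = ω + α·dt = (0.6557, -1.3610, -1.5210)
2q̇ = q⊗(0,ω) = (0.9223001, -0.4818323, 1.8091250, -0.2725144)
q + ½dt·q⊗(0,ω), renormalized = (-0.4959, 0.5367, 0.5126, 0.4509)

ω' = (0.6557, -1.3610, -1.5210)
q' = (-0.4959, 0.5367, 0.5126, 0.4509)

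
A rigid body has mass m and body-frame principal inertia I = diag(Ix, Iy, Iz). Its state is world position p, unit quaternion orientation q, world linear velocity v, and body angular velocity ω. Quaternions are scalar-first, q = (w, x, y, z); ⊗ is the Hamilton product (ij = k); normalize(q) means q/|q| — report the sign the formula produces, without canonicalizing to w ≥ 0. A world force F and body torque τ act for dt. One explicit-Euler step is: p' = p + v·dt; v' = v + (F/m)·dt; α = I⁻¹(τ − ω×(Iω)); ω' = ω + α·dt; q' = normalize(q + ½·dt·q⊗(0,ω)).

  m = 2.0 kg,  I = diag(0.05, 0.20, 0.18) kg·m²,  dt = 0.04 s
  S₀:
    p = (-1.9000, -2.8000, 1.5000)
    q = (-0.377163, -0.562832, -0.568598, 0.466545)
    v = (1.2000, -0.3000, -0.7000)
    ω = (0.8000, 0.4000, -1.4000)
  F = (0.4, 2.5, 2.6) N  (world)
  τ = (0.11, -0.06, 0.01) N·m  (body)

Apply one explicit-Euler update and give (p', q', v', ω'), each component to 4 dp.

p' = p + v·dt = (-1.8520, -2.8120, 1.4720)
v' = v + a·dt = (1.2080, -0.2500, -0.6480)
angular accel α = (1.9760, -1.0280, -0.2111)
ω' = ω + α·dt = (0.8790, 0.3589, -1.4084)
2q̇ = q⊗(0,ω) = (1.3308678, 0.3076888, -0.5655940, 0.7577738)
q' = normalize(q + ½dt·q⊗(0,ω)) = (-0.3504, -0.5564, -0.5796, 0.4814)

p' = (-1.8520, -2.8120, 1.4720)
q' = (-0.3504, -0.5564, -0.5796, 0.4814)
v' = (1.2080, -0.2500, -0.6480)
ω' = (0.8790, 0.3589, -1.4084)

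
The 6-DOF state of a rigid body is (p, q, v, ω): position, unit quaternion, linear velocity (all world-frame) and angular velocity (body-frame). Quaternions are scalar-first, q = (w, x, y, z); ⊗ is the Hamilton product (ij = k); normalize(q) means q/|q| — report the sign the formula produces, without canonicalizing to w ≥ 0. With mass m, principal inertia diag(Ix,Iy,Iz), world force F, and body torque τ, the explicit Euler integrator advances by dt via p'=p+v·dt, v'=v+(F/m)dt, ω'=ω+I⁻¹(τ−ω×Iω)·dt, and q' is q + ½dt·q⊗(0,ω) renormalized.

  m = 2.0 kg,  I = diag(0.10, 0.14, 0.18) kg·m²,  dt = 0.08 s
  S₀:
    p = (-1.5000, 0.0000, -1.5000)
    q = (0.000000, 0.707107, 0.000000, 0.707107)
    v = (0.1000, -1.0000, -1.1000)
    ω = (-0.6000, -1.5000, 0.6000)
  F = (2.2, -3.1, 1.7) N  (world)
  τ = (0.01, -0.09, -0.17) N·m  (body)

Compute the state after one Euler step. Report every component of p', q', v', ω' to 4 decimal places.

a = (1.1000, -1.5500, 0.8500)
p + v·dt = (-1.4920, -0.0800, -1.5880)
v + (F/m)dt = (0.1880, -1.1240, -1.0320)
α = I⁻¹(τ − ω×Iω) = (0.4600, -0.8486, -1.1444)
new body rate ω' = (-0.5632, -1.5679, 0.5084)
Hamilton product q⊗(0,ω) = (0.0000000, 1.0606605, -0.8485284, -1.0606605)
q' = normalize(q + ½dt·q⊗(0,ω)) = (0.0000, 0.7478, -0.0339, 0.6631)

p' = (-1.4920, -0.0800, -1.5880)
q' = (0.0000, 0.7478, -0.0339, 0.6631)
v' = (0.1880, -1.1240, -1.0320)
ω' = (-0.5632, -1.5679, 0.5084)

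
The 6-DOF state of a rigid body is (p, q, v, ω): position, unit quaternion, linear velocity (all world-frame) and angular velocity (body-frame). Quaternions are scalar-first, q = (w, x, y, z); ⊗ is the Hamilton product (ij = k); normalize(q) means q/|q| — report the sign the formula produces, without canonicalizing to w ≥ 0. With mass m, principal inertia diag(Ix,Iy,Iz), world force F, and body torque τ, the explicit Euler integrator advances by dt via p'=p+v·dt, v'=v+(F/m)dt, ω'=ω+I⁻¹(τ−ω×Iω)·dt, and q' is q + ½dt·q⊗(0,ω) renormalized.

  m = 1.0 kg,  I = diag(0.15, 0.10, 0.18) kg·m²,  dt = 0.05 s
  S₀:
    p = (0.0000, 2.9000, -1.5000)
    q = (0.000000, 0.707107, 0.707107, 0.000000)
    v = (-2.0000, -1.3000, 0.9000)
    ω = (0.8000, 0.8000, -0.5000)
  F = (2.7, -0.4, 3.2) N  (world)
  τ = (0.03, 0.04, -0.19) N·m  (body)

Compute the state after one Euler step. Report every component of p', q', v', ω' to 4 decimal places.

linear accel F/m = (2.7000, -0.4000, 3.2000)
p' = p + v·dt = (-0.1000, 2.8350, -1.4550)
v + (F/m)dt = (-1.8650, -1.3200, 1.0600)
ω×(Iω) gyroscopic = (-0.0320, 0.0120, -0.0320)
α = I⁻¹(τ − ω×Iω) = (0.4133, 0.2800, -0.8778)
ω + α·dt = (0.8207, 0.8140, -0.5439)
Hamilton product q⊗(0,ω) = (-1.1313712, -0.3535535, 0.3535535, 0.0000000)
updated quaternion q' = (-0.0283, 0.6979, 0.7156, 0.0000)

p' = (-0.1000, 2.8350, -1.4550)
q' = (-0.0283, 0.6979, 0.7156, 0.0000)
v' = (-1.8650, -1.3200, 1.0600)
ω' = (0.8207, 0.8140, -0.5439)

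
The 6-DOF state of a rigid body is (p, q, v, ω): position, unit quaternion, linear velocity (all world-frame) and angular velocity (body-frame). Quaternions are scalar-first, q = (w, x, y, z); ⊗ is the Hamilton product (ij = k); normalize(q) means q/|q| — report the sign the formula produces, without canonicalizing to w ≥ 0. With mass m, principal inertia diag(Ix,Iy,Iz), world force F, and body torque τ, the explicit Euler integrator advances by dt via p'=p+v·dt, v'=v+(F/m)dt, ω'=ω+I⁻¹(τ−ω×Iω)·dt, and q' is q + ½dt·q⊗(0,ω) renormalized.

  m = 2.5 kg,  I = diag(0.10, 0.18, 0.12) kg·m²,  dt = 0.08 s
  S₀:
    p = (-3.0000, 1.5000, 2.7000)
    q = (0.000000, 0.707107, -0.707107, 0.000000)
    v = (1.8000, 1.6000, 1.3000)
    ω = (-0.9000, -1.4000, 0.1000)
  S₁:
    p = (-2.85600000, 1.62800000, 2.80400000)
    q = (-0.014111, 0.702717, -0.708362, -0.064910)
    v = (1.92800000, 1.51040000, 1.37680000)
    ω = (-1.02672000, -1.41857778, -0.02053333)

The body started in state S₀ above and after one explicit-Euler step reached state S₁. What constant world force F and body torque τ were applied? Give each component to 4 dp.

velocity change Δv = (0.12800000, -0.08960000, 0.07680000)
F = m·Δv/dt = (4.0000, -2.8000, 2.4000)
ω₁ − ω₀ = (-0.12672000, -0.01857778, -0.12053333)
gyro term ω₀×Iω₀ = (0.0084, 0.0018, 0.1008)
I·α + gyro = (-0.1500, -0.0400, -0.0800)

F = (4.0000, -2.8000, 2.4000)
τ = (-0.1500, -0.0400, -0.0800)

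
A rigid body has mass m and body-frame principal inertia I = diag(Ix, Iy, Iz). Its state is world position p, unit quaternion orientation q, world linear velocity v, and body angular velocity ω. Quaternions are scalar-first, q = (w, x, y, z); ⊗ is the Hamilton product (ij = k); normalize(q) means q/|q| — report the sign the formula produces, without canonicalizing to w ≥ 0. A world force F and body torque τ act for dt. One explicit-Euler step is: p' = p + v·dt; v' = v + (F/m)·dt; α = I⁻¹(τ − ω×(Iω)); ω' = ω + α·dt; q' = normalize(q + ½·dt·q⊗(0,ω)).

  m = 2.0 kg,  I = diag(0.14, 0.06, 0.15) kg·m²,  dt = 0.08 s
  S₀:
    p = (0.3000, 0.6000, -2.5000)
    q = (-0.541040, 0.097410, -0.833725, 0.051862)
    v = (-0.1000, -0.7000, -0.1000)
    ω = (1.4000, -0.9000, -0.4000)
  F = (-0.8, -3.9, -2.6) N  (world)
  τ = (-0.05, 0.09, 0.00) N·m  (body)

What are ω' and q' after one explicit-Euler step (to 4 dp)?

ω' = (1.3529, -0.7875, -0.4538)
q' = (-0.5743, 0.0821, -0.8079, 0.1035)

(τ − ω×Iω)/I = (-0.5886, 1.4067, -0.6720)
ω + α·dt = (1.3529, -0.7875, -0.4538)
2q̇ = q⊗(0,ω) = (-0.8659817, -0.3772902, 0.5985068, 1.2959620)
updated quaternion q' = (-0.5743, 0.0821, -0.8079, 0.1035)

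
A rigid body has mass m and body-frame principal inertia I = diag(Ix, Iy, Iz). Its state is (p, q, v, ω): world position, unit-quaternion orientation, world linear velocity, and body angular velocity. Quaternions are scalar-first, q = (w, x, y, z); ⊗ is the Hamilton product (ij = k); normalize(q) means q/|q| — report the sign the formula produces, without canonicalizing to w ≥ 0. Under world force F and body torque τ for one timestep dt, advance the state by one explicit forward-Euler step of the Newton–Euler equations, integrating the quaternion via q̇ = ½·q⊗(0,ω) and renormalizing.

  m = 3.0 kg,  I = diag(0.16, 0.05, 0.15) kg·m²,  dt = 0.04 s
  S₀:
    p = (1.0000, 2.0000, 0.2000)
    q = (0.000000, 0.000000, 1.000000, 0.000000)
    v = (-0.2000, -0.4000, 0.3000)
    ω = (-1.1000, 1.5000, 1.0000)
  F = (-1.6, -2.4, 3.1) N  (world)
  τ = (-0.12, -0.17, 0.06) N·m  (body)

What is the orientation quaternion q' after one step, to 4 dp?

q⊗(0,ω) = (-1.5000000, 1.0000000, 0.0000000, 1.1000000)
q + ½dt·q⊗(0,ω), renormalized = (-0.0300, 0.0200, 0.9991, 0.0220)

q' = (-0.0300, 0.0200, 0.9991, 0.0220)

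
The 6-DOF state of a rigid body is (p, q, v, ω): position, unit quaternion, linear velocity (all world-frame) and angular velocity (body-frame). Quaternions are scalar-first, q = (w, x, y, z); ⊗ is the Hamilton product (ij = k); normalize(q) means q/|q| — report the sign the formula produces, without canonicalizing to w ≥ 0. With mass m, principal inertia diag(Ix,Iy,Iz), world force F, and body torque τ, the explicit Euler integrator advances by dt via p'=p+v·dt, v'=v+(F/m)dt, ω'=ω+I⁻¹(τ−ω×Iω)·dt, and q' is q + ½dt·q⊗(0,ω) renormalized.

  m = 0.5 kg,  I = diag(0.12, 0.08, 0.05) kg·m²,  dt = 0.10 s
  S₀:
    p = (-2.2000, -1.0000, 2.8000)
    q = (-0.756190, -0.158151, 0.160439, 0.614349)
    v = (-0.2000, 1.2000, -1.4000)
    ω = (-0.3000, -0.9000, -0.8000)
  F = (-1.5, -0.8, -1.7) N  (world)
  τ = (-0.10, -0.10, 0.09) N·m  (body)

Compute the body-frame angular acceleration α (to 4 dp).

precession coupling ω×(Iω) = (-0.0216, 0.0168, -0.0108)
α = I⁻¹(τ − ω×Iω) = (-0.6533, -1.4600, 2.0160)

α = (-0.6533, -1.4600, 2.0160)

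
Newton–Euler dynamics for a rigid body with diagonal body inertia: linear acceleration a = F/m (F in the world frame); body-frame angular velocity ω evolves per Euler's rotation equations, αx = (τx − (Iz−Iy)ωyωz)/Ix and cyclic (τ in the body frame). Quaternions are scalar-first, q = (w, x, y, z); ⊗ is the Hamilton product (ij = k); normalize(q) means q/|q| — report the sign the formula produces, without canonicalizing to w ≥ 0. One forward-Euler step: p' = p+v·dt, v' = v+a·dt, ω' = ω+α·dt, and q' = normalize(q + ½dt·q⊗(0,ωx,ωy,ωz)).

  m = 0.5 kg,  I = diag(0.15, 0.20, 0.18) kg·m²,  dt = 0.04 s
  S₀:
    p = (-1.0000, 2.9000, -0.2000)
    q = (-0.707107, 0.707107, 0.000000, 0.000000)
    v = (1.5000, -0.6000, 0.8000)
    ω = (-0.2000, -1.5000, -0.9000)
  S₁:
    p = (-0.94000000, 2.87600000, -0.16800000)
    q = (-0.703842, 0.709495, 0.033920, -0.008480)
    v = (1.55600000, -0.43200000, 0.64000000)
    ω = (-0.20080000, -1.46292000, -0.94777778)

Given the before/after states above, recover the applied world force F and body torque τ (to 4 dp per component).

F = (0.7000, 2.1000, -2.0000)
τ = (-0.0300, 0.1800, -0.2000)

ω₁ − ω₀ = (-0.00080000, 0.03708000, -0.04777778)
τ = I·(Δω/dt) + ω₀×(Iω₀) = (-0.0300, 0.1800, -0.2000)
Δv = v₁−v₀ = (0.05600000, 0.16800000, -0.16000000)
F = m·Δv/dt = (0.7000, 2.1000, -2.0000)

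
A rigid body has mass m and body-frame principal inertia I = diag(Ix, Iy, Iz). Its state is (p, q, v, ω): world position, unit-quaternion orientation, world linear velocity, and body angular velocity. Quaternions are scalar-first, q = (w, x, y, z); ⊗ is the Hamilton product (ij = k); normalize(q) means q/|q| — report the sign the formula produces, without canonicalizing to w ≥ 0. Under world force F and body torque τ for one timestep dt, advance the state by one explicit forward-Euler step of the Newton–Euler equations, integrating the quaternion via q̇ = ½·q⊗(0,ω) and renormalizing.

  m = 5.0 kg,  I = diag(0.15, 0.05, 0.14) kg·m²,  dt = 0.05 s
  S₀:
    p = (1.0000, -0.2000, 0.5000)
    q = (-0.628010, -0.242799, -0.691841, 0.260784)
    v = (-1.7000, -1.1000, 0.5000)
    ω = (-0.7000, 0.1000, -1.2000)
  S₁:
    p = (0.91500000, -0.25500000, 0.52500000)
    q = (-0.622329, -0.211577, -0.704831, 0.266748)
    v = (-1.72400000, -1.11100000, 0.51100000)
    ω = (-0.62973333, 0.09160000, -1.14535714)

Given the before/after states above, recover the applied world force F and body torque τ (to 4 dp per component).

F = (-2.4000, -1.1000, 1.1000)
τ = (0.2000, 0.0000, 0.1600)

velocity change Δv = (-0.02400000, -0.01100000, 0.01100000)
m·(v₁−v₀)/dt = (-2.4000, -1.1000, 1.1000)
rate change Δω = (0.07026667, -0.00840000, 0.05464286)
precession coupling = (-0.0108, 0.0084, 0.0070)
τ = I·(Δω/dt) + ω₀×(Iω₀) = (0.2000, 0.0000, 0.1600)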